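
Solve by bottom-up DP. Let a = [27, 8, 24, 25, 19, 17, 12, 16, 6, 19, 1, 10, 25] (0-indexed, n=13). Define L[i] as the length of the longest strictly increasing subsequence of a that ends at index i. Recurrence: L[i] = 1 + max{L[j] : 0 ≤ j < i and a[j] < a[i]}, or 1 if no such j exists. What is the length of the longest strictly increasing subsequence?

5

   i    0    1    2    3    4    5    6    7    8    9   10   11   12
a[i]   27    8   24   25   19   17   12   16    6   19    1   10   25
L[i]    1    1    2    3    2    2    2    3    1    4    1    2    5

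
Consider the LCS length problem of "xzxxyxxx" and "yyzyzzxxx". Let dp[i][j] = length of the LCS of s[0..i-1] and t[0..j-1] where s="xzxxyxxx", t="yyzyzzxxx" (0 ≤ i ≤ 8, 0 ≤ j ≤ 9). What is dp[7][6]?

   ''  y  y  z  y  z  z  x  x  x
''  0  0  0  0  0  0  0  0  0  0
 x  0  0  0  0  0  0  0  1  1  1
 z  0  0  0  1  1  1  1  1  1  1
 x  0  0  0  1  1  1  1  2  2  2
 x  0  0  0  1  1  1  1  2  3  3
 y  0  1  1  1  2  2  2  2  3  3
 x  0  1  1  1  2  2  2  3  3  4
 x  0  1  1  1  2  2  2  3  4  4
 x  0  1  1  1  2  2  2  3  4  5

2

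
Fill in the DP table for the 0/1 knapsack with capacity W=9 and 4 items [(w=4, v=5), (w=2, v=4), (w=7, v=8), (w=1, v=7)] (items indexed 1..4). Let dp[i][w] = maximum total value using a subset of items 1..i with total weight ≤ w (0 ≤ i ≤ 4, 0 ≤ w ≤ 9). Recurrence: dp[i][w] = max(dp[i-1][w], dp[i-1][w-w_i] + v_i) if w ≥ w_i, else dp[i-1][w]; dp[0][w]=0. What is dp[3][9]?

12

i\w   0   1   2   3   4   5   6   7   8   9
  0   0   0   0   0   0   0   0   0   0   0
  1   0   0   0   0   5   5   5   5   5   5
  2   0   0   4   4   5   5   9   9   9   9
  3   0   0   4   4   5   5   9   9   9  12
  4   0   7   7  11  11  12  12  16  16  16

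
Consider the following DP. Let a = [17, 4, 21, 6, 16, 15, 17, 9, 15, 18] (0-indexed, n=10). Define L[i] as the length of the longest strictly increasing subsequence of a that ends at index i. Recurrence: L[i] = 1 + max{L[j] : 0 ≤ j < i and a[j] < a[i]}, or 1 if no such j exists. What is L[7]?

3

   i    0    1    2    3    4    5    6    7    8    9
a[i]   17    4   21    6   16   15   17    9   15   18
L[i]    1    1    2    2    3    3    4    3    4    5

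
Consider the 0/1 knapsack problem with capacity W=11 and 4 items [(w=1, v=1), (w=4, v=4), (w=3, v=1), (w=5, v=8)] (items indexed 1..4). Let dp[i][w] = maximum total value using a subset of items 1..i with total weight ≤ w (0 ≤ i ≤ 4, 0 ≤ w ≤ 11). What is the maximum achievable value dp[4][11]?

i\w   0   1   2   3   4   5   6   7   8   9  10  11
  0   0   0   0   0   0   0   0   0   0   0   0   0
  1   0   1   1   1   1   1   1   1   1   1   1   1
  2   0   1   1   1   4   5   5   5   5   5   5   5
  3   0   1   1   1   4   5   5   5   6   6   6   6
  4   0   1   1   1   4   8   9   9   9  12  13  13

13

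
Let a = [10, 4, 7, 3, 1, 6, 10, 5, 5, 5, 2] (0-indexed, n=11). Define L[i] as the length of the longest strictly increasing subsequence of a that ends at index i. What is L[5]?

   i    0    1    2    3    4    5    6    7    8    9   10
a[i]   10    4    7    3    1    6   10    5    5    5    2
L[i]    1    1    2    1    1    2    3    2    2    2    2

2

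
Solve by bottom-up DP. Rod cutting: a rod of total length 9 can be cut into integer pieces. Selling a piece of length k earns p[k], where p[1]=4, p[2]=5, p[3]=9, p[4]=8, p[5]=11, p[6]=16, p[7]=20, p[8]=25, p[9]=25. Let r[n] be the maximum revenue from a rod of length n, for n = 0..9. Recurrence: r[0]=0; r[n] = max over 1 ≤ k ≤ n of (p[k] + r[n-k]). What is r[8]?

32

   n    0    1    2    3    4    5    6    7    8    9
r[n]    0    4    8   12   16   20   24   28   32   36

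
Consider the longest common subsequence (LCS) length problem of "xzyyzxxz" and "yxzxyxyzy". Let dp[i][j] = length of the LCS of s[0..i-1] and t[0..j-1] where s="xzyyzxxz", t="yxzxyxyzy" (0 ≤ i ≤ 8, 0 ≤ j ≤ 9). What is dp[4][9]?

   ''  y  x  z  x  y  x  y  z  y
''  0  0  0  0  0  0  0  0  0  0
 x  0  0  1  1  1  1  1  1  1  1
 z  0  0  1  2  2  2  2  2  2  2
 y  0  1  1  2  2  3  3  3  3  3
 y  0  1  1  2  2  3  3  4  4  4
 z  0  1  1  2  2  3  3  4  5  5
 x  0  1  2  2  3  3  4  4  5  5
 x  0  1  2  2  3  3  4  4  5  5
 z  0  1  2  3  3  3  4  4  5  5

4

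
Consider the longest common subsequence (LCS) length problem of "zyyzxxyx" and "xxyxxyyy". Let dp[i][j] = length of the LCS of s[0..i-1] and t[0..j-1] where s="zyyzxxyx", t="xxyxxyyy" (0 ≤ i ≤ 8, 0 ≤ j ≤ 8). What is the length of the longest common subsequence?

   ''  x  x  y  x  x  y  y  y
''  0  0  0  0  0  0  0  0  0
 z  0  0  0  0  0  0  0  0  0
 y  0  0  0  1  1  1  1  1  1
 y  0  0  0  1  1  1  2  2  2
 z  0  0  0  1  1  1  2  2  2
 x  0  1  1  1  2  2  2  2  2
 x  0  1  2  2  2  3  3  3  3
 y  0  1  2  3  3  3  4  4  4
 x  0  1  2  3  4  4  4  4  4

4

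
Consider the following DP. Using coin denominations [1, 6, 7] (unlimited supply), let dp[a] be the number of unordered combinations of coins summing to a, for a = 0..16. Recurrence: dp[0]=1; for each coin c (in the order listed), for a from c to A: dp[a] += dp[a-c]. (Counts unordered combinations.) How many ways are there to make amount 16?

6

after  coin     0     1     2     3     4     5     6     7     8     9    10    11    12    13    14    15    16
          1     1     1     1     1     1     1     1     1     1     1     1     1     1     1     1     1     1
          6     1     1     1     1     1     1     2     2     2     2     2     2     3     3     3     3     3
          7     1     1     1     1     1     1     2     3     3     3     3     3     4     5     6     6     6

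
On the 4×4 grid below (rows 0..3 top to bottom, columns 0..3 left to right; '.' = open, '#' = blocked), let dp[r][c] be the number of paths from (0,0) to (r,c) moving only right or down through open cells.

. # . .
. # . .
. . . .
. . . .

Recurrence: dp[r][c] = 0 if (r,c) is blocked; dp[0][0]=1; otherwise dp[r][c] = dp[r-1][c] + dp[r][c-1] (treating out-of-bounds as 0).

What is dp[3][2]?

r\c   0   1   2   3
  0   1   0   0   0
  1   1   0   0   0
  2   1   1   1   1
  3   1   2   3   4

3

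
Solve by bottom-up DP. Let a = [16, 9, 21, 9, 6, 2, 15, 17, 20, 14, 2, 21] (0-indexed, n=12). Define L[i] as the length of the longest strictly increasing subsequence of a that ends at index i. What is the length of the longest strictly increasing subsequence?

5

   i    0    1    2    3    4    5    6    7    8    9   10   11
a[i]   16    9   21    9    6    2   15   17   20   14    2   21
L[i]    1    1    2    1    1    1    2    3    4    2    1    5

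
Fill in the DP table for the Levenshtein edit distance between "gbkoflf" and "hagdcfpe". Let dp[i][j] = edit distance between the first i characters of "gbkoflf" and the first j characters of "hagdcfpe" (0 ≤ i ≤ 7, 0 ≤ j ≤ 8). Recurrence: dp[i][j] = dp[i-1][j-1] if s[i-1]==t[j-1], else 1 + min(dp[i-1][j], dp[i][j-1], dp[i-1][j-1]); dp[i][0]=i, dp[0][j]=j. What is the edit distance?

7

   ''  h  a  g  d  c  f  p  e
''  0  1  2  3  4  5  6  7  8
 g  1  1  2  2  3  4  5  6  7
 b  2  2  2  3  3  4  5  6  7
 k  3  3  3  3  4  4  5  6  7
 o  4  4  4  4  4  5  5  6  7
 f  5  5  5  5  5  5  5  6  7
 l  6  6  6  6  6  6  6  6  7
 f  7  7  7  7  7  7  6  7  7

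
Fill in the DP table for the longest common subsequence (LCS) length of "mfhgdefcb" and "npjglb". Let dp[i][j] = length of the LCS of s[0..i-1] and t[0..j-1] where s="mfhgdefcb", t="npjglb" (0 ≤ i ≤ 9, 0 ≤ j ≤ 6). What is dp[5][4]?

   ''  n  p  j  g  l  b
''  0  0  0  0  0  0  0
 m  0  0  0  0  0  0  0
 f  0  0  0  0  0  0  0
 h  0  0  0  0  0  0  0
 g  0  0  0  0  1  1  1
 d  0  0  0  0  1  1  1
 e  0  0  0  0  1  1  1
 f  0  0  0  0  1  1  1
 c  0  0  0  0  1  1  1
 b  0  0  0  0  1  1  2

1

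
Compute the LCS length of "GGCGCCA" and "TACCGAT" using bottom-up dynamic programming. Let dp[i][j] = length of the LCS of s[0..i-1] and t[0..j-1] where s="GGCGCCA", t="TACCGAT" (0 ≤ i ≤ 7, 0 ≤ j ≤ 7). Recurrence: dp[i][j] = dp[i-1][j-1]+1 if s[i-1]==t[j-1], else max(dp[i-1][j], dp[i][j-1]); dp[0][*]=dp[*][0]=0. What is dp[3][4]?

   ''  T  A  C  C  G  A  T
''  0  0  0  0  0  0  0  0
 G  0  0  0  0  0  1  1  1
 G  0  0  0  0  0  1  1  1
 C  0  0  0  1  1  1  1  1
 G  0  0  0  1  1  2  2  2
 C  0  0  0  1  2  2  2  2
 C  0  0  0  1  2  2  2  2
 A  0  0  1  1  2  2  3  3

1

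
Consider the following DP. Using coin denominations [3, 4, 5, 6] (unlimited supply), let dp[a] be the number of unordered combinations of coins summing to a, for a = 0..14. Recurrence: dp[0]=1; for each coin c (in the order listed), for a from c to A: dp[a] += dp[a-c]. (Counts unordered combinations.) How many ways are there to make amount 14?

after  coin     0     1     2     3     4     5     6     7     8     9    10    11    12    13    14
          3     1     0     0     1     0     0     1     0     0     1     0     0     1     0     0
          4     1     0     0     1     1     0     1     1     1     1     1     1     2     1     1
          5     1     0     0     1     1     1     1     1     2     2     2     2     3     3     3
          6     1     0     0     1     1     1     2     1     2     3     3     3     5     4     5

5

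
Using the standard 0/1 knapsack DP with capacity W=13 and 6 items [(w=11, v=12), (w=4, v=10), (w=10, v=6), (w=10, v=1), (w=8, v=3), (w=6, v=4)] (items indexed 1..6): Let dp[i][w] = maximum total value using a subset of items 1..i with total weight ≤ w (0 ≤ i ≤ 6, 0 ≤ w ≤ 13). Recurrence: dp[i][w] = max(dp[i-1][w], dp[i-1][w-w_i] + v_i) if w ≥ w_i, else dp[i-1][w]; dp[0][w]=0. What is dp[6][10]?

i\w   0   1   2   3   4   5   6   7   8   9  10  11  12  13
  0   0   0   0   0   0   0   0   0   0   0   0   0   0   0
  1   0   0   0   0   0   0   0   0   0   0   0  12  12  12
  2   0   0   0   0  10  10  10  10  10  10  10  12  12  12
  3   0   0   0   0  10  10  10  10  10  10  10  12  12  12
  4   0   0   0   0  10  10  10  10  10  10  10  12  12  12
  5   0   0   0   0  10  10  10  10  10  10  10  12  13  13
  6   0   0   0   0  10  10  10  10  10  10  14  14  14  14

14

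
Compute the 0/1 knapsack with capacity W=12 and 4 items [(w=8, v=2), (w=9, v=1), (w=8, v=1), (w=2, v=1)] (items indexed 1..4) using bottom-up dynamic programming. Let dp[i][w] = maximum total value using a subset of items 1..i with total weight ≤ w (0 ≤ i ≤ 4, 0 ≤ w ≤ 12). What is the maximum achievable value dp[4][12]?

3

i\w   0   1   2   3   4   5   6   7   8   9  10  11  12
  0   0   0   0   0   0   0   0   0   0   0   0   0   0
  1   0   0   0   0   0   0   0   0   2   2   2   2   2
  2   0   0   0   0   0   0   0   0   2   2   2   2   2
  3   0   0   0   0   0   0   0   0   2   2   2   2   2
  4   0   0   1   1   1   1   1   1   2   2   3   3   3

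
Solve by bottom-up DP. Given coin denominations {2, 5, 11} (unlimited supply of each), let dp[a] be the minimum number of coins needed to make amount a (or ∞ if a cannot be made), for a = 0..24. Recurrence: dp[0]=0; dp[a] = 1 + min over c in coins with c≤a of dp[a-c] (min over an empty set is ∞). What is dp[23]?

4

 a  0  1  2  3  4  5  6  7  8  9 10 11 12 13 14 15 16 17 18 19 20 21 22 23 24
dp  0  -  1  -  2  1  3  2  4  3  2  1  3  2  4  3  2  4  3  5  4  3  2  4  3
(- denotes ∞ / unreachable)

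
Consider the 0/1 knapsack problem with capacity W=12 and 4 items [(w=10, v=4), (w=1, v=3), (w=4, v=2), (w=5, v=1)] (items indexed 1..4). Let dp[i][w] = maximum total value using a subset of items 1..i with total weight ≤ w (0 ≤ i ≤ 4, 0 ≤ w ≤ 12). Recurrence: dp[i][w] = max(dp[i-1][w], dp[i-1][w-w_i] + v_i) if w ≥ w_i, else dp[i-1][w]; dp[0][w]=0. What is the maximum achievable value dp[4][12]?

7

i\w   0   1   2   3   4   5   6   7   8   9  10  11  12
  0   0   0   0   0   0   0   0   0   0   0   0   0   0
  1   0   0   0   0   0   0   0   0   0   0   4   4   4
  2   0   3   3   3   3   3   3   3   3   3   4   7   7
  3   0   3   3   3   3   5   5   5   5   5   5   7   7
  4   0   3   3   3   3   5   5   5   5   5   6   7   7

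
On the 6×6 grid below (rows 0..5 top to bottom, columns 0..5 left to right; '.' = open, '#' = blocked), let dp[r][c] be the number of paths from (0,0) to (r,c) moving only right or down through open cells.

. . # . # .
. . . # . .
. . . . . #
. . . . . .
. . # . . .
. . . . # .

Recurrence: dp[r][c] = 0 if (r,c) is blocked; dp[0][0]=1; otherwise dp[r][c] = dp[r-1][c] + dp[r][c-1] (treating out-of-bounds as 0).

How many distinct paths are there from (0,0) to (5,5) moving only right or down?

52

r\c   0   1   2   3   4   5
  0   1   1   0   0   0   0
  1   1   2   2   0   0   0
  2   1   3   5   5   5   0
  3   1   4   9  14  19  19
  4   1   5   0  14  33  52
  5   1   6   6  20   0  52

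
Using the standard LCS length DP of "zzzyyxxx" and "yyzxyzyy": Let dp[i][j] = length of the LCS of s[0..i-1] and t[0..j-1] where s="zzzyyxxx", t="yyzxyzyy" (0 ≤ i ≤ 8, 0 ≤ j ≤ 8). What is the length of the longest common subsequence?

   ''  y  y  z  x  y  z  y  y
''  0  0  0  0  0  0  0  0  0
 z  0  0  0  1  1  1  1  1  1
 z  0  0  0  1  1  1  2  2  2
 z  0  0  0  1  1  1  2  2  2
 y  0  1  1  1  1  2  2  3  3
 y  0  1  2  2  2  2  2  3  4
 x  0  1  2  2  3  3  3  3  4
 x  0  1  2  2  3  3  3  3  4
 x  0  1  2  2  3  3  3  3  4

4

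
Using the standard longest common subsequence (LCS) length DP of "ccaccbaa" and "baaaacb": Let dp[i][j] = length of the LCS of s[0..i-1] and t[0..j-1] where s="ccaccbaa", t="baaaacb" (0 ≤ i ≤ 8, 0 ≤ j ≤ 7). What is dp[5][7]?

   ''  b  a  a  a  a  c  b
''  0  0  0  0  0  0  0  0
 c  0  0  0  0  0  0  1  1
 c  0  0  0  0  0  0  1  1
 a  0  0  1  1  1  1  1  1
 c  0  0  1  1  1  1  2  2
 c  0  0  1  1  1  1  2  2
 b  0  1  1  1  1  1  2  3
 a  0  1  2  2  2  2  2  3
 a  0  1  2  3  3  3  3  3

2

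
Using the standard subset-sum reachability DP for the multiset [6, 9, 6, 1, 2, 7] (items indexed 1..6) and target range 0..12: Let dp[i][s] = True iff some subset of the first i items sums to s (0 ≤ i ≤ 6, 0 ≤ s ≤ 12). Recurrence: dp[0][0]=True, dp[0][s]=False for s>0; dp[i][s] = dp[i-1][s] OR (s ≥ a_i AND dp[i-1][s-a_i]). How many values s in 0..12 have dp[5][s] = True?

i\s   0   1   2   3   4   5   6   7   8   9  10  11  12
  0   T   F   F   F   F   F   F   F   F   F   F   F   F
  1   T   F   F   F   F   F   T   F   F   F   F   F   F
  2   T   F   F   F   F   F   T   F   F   T   F   F   F
  3   T   F   F   F   F   F   T   F   F   T   F   F   T
  4   T   T   F   F   F   F   T   T   F   T   T   F   T
  5   T   T   T   T   F   F   T   T   T   T   T   T   T
  6   T   T   T   T   F   F   T   T   T   T   T   T   T

11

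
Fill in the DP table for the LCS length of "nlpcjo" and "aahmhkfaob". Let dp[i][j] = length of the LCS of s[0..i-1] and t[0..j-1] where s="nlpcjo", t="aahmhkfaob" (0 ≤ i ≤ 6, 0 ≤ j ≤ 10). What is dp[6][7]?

   ''  a  a  h  m  h  k  f  a  o  b
''  0  0  0  0  0  0  0  0  0  0  0
 n  0  0  0  0  0  0  0  0  0  0  0
 l  0  0  0  0  0  0  0  0  0  0  0
 p  0  0  0  0  0  0  0  0  0  0  0
 c  0  0  0  0  0  0  0  0  0  0  0
 j  0  0  0  0  0  0  0  0  0  0  0
 o  0  0  0  0  0  0  0  0  0  1  1

0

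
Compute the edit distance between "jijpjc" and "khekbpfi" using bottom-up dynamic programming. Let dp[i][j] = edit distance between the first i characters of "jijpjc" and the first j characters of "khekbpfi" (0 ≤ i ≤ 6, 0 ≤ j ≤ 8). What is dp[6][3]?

   ''  k  h  e  k  b  p  f  i
''  0  1  2  3  4  5  6  7  8
 j  1  1  2  3  4  5  6  7  8
 i  2  2  2  3  4  5  6  7  7
 j  3  3  3  3  4  5  6  7  8
 p  4  4  4  4  4  5  5  6  7
 j  5  5  5  5  5  5  6  6  7
 c  6  6  6  6  6  6  6  7  7

6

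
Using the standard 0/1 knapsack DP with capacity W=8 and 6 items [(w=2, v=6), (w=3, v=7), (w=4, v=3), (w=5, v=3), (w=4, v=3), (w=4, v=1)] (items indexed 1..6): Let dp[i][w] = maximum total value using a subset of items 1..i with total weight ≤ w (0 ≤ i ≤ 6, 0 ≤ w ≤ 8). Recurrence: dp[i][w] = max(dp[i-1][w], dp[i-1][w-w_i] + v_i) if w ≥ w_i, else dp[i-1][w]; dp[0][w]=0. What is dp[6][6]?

13

i\w   0   1   2   3   4   5   6   7   8
  0   0   0   0   0   0   0   0   0   0
  1   0   0   6   6   6   6   6   6   6
  2   0   0   6   7   7  13  13  13  13
  3   0   0   6   7   7  13  13  13  13
  4   0   0   6   7   7  13  13  13  13
  5   0   0   6   7   7  13  13  13  13
  6   0   0   6   7   7  13  13  13  13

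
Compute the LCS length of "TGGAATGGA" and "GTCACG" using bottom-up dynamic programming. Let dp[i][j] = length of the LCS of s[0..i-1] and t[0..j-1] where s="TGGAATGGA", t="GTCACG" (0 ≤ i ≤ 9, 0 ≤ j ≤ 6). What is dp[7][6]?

3

   ''  G  T  C  A  C  G
''  0  0  0  0  0  0  0
 T  0  0  1  1  1  1  1
 G  0  1  1  1  1  1  2
 G  0  1  1  1  1  1  2
 A  0  1  1  1  2  2  2
 A  0  1  1  1  2  2  2
 T  0  1  2  2  2  2  2
 G  0  1  2  2  2  2  3
 G  0  1  2  2  2  2  3
 A  0  1  2  2  3  3  3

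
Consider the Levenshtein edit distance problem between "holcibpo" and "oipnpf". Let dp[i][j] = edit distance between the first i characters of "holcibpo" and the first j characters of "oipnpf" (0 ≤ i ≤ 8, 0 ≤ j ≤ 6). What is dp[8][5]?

   ''  o  i  p  n  p  f
''  0  1  2  3  4  5  6
 h  1  1  2  3  4  5  6
 o  2  1  2  3  4  5  6
 l  3  2  2  3  4  5  6
 c  4  3  3  3  4  5  6
 i  5  4  3  4  4  5  6
 b  6  5  4  4  5  5  6
 p  7  6  5  4  5  5  6
 o  8  7  6  5  5  6  6

6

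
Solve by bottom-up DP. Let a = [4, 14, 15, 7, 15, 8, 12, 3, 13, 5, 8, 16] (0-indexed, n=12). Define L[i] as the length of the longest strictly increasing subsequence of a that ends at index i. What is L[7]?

1

   i    0    1    2    3    4    5    6    7    8    9   10   11
a[i]    4   14   15    7   15    8   12    3   13    5    8   16
L[i]    1    2    3    2    3    3    4    1    5    2    3    6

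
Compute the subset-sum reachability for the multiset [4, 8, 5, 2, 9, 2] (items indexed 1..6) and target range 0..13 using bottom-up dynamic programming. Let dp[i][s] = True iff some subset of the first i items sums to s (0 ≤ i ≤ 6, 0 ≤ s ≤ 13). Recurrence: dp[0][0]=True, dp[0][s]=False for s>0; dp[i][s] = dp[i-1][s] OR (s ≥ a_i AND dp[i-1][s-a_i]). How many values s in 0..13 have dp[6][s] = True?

12

i\s   0   1   2   3   4   5   6   7   8   9  10  11  12  13
  0   T   F   F   F   F   F   F   F   F   F   F   F   F   F
  1   T   F   F   F   T   F   F   F   F   F   F   F   F   F
  2   T   F   F   F   T   F   F   F   T   F   F   F   T   F
  3   T   F   F   F   T   T   F   F   T   T   F   F   T   T
  4   T   F   T   F   T   T   T   T   T   T   T   T   T   T
  5   T   F   T   F   T   T   T   T   T   T   T   T   T   T
  6   T   F   T   F   T   T   T   T   T   T   T   T   T   T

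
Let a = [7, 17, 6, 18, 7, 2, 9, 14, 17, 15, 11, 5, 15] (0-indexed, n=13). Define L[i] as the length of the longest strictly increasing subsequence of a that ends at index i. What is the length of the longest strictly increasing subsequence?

   i    0    1    2    3    4    5    6    7    8    9   10   11   12
a[i]    7   17    6   18    7    2    9   14   17   15   11    5   15
L[i]    1    2    1    3    2    1    3    4    5    5    4    2    5

5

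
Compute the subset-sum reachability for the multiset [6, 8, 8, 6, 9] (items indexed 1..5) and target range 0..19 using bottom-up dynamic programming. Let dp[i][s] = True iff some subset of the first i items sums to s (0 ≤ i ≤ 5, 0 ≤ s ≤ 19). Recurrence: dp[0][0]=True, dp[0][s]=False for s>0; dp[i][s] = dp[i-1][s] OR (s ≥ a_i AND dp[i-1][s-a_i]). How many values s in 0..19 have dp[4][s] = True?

i\s   0   1   2   3   4   5   6   7   8   9  10  11  12  13  14  15  16  17  18  19
  0   T   F   F   F   F   F   F   F   F   F   F   F   F   F   F   F   F   F   F   F
  1   T   F   F   F   F   F   T   F   F   F   F   F   F   F   F   F   F   F   F   F
  2   T   F   F   F   F   F   T   F   T   F   F   F   F   F   T   F   F   F   F   F
  3   T   F   F   F   F   F   T   F   T   F   F   F   F   F   T   F   T   F   F   F
  4   T   F   F   F   F   F   T   F   T   F   F   F   T   F   T   F   T   F   F   F
  5   T   F   F   F   F   F   T   F   T   T   F   F   T   F   T   T   T   T   F   F

6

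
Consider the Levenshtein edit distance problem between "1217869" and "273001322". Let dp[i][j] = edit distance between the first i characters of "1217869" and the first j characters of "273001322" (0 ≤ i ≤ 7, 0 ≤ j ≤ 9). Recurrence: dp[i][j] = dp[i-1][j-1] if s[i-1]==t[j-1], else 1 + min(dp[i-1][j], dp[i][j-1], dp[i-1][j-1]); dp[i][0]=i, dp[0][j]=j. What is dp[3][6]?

   ''  2  7  3  0  0  1  3  2  2
''  0  1  2  3  4  5  6  7  8  9
 1  1  1  2  3  4  5  5  6  7  8
 2  2  1  2  3  4  5  6  6  6  7
 1  3  2  2  3  4  5  5  6  7  7
 7  4  3  2  3  4  5  6  6  7  8
 8  5  4  3  3  4  5  6  7  7  8
 6  6  5  4  4  4  5  6  7  8  8
 9  7  6  5  5  5  5  6  7  8  9

5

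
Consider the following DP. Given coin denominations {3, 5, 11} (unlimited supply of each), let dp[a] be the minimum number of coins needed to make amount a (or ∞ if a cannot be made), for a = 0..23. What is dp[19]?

 a  0  1  2  3  4  5  6  7  8  9 10 11 12 13 14 15 16 17 18 19 20 21 22 23
dp  0  -  -  1  -  1  2  -  2  3  2  1  4  3  2  3  2  3  4  3  4  3  2  5
(- denotes ∞ / unreachable)

3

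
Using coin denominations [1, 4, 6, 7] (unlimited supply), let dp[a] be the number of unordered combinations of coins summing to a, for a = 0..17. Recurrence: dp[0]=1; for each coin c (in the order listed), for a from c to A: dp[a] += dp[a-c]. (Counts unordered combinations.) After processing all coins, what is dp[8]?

5

after  coin     0     1     2     3     4     5     6     7     8     9    10    11    12    13    14    15    16    17
          1     1     1     1     1     1     1     1     1     1     1     1     1     1     1     1     1     1     1
          4     1     1     1     1     2     2     2     2     3     3     3     3     4     4     4     4     5     5
          6     1     1     1     1     2     2     3     3     4     4     5     5     7     7     8     8    10    10
          7     1     1     1     1     2     2     3     4     5     5     6     7     9    10    12    13    15    16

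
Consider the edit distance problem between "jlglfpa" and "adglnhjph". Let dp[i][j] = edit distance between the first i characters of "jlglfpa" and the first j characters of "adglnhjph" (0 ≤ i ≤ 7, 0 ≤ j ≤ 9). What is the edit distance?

6

   ''  a  d  g  l  n  h  j  p  h
''  0  1  2  3  4  5  6  7  8  9
 j  1  1  2  3  4  5  6  6  7  8
 l  2  2  2  3  3  4  5  6  7  8
 g  3  3  3  2  3  4  5  6  7  8
 l  4  4  4  3  2  3  4  5  6  7
 f  5  5  5  4  3  3  4  5  6  7
 p  6  6  6  5  4  4  4  5  5  6
 a  7  6  7  6  5  5  5  5  6  6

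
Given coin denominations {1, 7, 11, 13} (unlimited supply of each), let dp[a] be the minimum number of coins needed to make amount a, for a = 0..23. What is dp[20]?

 a  0  1  2  3  4  5  6  7  8  9 10 11 12 13 14 15 16 17 18 19 20 21 22 23
dp  0  1  2  3  4  5  6  1  2  3  4  1  2  1  2  3  4  5  2  3  2  3  2  3

2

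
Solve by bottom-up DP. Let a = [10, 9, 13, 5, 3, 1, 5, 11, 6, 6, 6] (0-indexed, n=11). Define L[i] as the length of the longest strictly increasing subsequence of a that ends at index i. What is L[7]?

3

   i    0    1    2    3    4    5    6    7    8    9   10
a[i]   10    9   13    5    3    1    5   11    6    6    6
L[i]    1    1    2    1    1    1    2    3    3    3    3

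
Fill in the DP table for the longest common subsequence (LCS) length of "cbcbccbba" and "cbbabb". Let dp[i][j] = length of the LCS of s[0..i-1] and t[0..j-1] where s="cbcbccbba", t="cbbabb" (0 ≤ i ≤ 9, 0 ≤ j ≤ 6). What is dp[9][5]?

4

   ''  c  b  b  a  b  b
''  0  0  0  0  0  0  0
 c  0  1  1  1  1  1  1
 b  0  1  2  2  2  2  2
 c  0  1  2  2  2  2  2
 b  0  1  2  3  3  3  3
 c  0  1  2  3  3  3  3
 c  0  1  2  3  3  3  3
 b  0  1  2  3  3  4  4
 b  0  1  2  3  3  4  5
 a  0  1  2  3  4  4  5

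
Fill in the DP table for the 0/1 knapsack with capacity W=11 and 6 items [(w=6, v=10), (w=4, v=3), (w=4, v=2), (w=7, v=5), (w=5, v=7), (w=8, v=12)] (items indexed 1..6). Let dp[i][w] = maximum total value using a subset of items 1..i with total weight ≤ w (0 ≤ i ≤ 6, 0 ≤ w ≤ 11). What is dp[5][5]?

7

i\w   0   1   2   3   4   5   6   7   8   9  10  11
  0   0   0   0   0   0   0   0   0   0   0   0   0
  1   0   0   0   0   0   0  10  10  10  10  10  10
  2   0   0   0   0   3   3  10  10  10  10  13  13
  3   0   0   0   0   3   3  10  10  10  10  13  13
  4   0   0   0   0   3   3  10  10  10  10  13  13
  5   0   0   0   0   3   7  10  10  10  10  13  17
  6   0   0   0   0   3   7  10  10  12  12  13  17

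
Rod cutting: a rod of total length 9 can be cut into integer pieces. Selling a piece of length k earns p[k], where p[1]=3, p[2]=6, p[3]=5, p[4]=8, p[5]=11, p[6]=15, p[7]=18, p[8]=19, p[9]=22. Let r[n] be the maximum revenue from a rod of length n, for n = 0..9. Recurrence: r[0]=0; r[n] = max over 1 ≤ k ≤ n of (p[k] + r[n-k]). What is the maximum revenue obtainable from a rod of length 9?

27

   n    0    1    2    3    4    5    6    7    8    9
r[n]    0    3    6    9   12   15   18   21   24   27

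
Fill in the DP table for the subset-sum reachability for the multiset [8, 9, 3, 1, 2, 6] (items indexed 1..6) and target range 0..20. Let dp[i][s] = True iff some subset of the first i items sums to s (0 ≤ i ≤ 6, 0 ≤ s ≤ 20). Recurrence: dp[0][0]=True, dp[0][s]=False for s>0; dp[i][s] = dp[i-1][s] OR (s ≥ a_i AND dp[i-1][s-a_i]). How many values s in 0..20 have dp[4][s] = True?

13

i\s   0   1   2   3   4   5   6   7   8   9  10  11  12  13  14  15  16  17  18  19  20
  0   T   F   F   F   F   F   F   F   F   F   F   F   F   F   F   F   F   F   F   F   F
  1   T   F   F   F   F   F   F   F   T   F   F   F   F   F   F   F   F   F   F   F   F
  2   T   F   F   F   F   F   F   F   T   T   F   F   F   F   F   F   F   T   F   F   F
  3   T   F   F   T   F   F   F   F   T   T   F   T   T   F   F   F   F   T   F   F   T
  4   T   T   F   T   T   F   F   F   T   T   T   T   T   T   F   F   F   T   T   F   T
  5   T   T   T   T   T   T   T   F   T   T   T   T   T   T   T   T   F   T   T   T   T
  6   T   T   T   T   T   T   T   T   T   T   T   T   T   T   T   T   T   T   T   T   T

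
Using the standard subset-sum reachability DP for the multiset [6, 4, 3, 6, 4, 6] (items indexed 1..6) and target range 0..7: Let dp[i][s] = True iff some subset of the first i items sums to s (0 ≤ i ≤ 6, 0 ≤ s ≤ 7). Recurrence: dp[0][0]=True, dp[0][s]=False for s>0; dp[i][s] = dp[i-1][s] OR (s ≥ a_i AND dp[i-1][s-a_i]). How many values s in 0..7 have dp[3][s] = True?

i\s   0   1   2   3   4   5   6   7
  0   T   F   F   F   F   F   F   F
  1   T   F   F   F   F   F   T   F
  2   T   F   F   F   T   F   T   F
  3   T   F   F   T   T   F   T   T
  4   T   F   F   T   T   F   T   T
  5   T   F   F   T   T   F   T   T
  6   T   F   F   T   T   F   T   T

5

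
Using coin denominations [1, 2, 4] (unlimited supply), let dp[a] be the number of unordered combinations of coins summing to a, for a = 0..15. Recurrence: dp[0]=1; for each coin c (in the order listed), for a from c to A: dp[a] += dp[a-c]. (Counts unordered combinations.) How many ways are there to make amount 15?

after  coin     0     1     2     3     4     5     6     7     8     9    10    11    12    13    14    15
          1     1     1     1     1     1     1     1     1     1     1     1     1     1     1     1     1
          2     1     1     2     2     3     3     4     4     5     5     6     6     7     7     8     8
          4     1     1     2     2     4     4     6     6     9     9    12    12    16    16    20    20

20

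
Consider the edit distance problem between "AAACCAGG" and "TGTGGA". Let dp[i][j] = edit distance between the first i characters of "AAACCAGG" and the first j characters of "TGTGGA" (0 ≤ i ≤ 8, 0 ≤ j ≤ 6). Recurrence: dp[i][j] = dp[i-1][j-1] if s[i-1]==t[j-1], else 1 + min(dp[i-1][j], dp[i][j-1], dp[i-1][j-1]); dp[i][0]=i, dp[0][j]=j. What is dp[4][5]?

5

   ''  T  G  T  G  G  A
''  0  1  2  3  4  5  6
 A  1  1  2  3  4  5  5
 A  2  2  2  3  4  5  5
 A  3  3  3  3  4  5  5
 C  4  4  4  4  4  5  6
 C  5  5  5  5  5  5  6
 A  6  6  6  6  6  6  5
 G  7  7  6  7  6  6  6
 G  8  8  7  7  7  6  7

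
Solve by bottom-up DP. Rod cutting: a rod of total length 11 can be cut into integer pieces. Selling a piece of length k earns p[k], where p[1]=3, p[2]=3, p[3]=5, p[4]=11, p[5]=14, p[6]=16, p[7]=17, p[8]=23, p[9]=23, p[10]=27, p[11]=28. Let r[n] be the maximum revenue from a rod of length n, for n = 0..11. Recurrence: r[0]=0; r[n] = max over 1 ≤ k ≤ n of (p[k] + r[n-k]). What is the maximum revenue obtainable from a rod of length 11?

33

   n    0    1    2    3    4    5    6    7    8    9   10   11
r[n]    0    3    6    9   12   15   18   21   24   27   30   33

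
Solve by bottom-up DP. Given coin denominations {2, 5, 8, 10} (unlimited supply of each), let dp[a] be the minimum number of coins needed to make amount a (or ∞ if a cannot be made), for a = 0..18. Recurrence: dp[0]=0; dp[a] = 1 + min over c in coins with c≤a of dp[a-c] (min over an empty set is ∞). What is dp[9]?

 a  0  1  2  3  4  5  6  7  8  9 10 11 12 13 14 15 16 17 18
dp  0  -  1  -  2  1  3  2  1  3  1  4  2  2  3  2  2  3  2
(- denotes ∞ / unreachable)

3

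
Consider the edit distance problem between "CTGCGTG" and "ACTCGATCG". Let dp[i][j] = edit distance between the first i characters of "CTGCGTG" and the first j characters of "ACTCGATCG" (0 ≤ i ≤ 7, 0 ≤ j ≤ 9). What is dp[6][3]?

   ''  A  C  T  C  G  A  T  C  G
''  0  1  2  3  4  5  6  7  8  9
 C  1  1  1  2  3  4  5  6  7  8
 T  2  2  2  1  2  3  4  5  6  7
 G  3  3  3  2  2  2  3  4  5  6
 C  4  4  3  3  2  3  3  4  4  5
 G  5  5  4  4  3  2  3  4  5  4
 T  6  6  5  4  4  3  3  3  4  5
 G  7  7  6  5  5  4  4  4  4  4

4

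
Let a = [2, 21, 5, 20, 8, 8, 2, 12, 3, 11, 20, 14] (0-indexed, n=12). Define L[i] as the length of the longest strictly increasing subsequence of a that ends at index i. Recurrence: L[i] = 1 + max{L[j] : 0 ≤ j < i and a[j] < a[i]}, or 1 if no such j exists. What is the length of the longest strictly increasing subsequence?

   i    0    1    2    3    4    5    6    7    8    9   10   11
a[i]    2   21    5   20    8    8    2   12    3   11   20   14
L[i]    1    2    2    3    3    3    1    4    2    4    5    5

5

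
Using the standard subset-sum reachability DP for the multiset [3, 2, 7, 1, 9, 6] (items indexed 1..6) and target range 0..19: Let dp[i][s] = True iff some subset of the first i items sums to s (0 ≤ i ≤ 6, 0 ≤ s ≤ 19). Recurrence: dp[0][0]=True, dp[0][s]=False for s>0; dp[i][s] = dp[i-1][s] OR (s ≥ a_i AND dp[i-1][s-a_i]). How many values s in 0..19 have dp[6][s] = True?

20

i\s   0   1   2   3   4   5   6   7   8   9  10  11  12  13  14  15  16  17  18  19
  0   T   F   F   F   F   F   F   F   F   F   F   F   F   F   F   F   F   F   F   F
  1   T   F   F   T   F   F   F   F   F   F   F   F   F   F   F   F   F   F   F   F
  2   T   F   T   T   F   T   F   F   F   F   F   F   F   F   F   F   F   F   F   F
  3   T   F   T   T   F   T   F   T   F   T   T   F   T   F   F   F   F   F   F   F
  4   T   T   T   T   T   T   T   T   T   T   T   T   T   T   F   F   F   F   F   F
  5   T   T   T   T   T   T   T   T   T   T   T   T   T   T   T   T   T   T   T   T
  6   T   T   T   T   T   T   T   T   T   T   T   T   T   T   T   T   T   T   T   T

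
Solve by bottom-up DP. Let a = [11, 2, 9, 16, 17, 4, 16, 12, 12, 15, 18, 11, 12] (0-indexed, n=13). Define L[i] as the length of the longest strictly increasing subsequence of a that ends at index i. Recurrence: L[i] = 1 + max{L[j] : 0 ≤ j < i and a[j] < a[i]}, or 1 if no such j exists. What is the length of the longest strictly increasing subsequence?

   i    0    1    2    3    4    5    6    7    8    9   10   11   12
a[i]   11    2    9   16   17    4   16   12   12   15   18   11   12
L[i]    1    1    2    3    4    2    3    3    3    4    5    3    4

5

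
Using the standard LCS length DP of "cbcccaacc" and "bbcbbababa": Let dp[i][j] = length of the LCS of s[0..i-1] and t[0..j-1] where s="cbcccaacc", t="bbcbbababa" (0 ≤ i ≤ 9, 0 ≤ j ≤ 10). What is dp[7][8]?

   ''  b  b  c  b  b  a  b  a  b  a
''  0  0  0  0  0  0  0  0  0  0  0
 c  0  0  0  1  1  1  1  1  1  1  1
 b  0  1  1  1  2  2  2  2  2  2  2
 c  0  1  1  2  2  2  2  2  2  2  2
 c  0  1  1  2  2  2  2  2  2  2  2
 c  0  1  1  2  2  2  2  2  2  2  2
 a  0  1  1  2  2  2  3  3  3  3  3
 a  0  1  1  2  2  2  3  3  4  4  4
 c  0  1  1  2  2  2  3  3  4  4  4
 c  0  1  1  2  2  2  3  3  4  4  4

4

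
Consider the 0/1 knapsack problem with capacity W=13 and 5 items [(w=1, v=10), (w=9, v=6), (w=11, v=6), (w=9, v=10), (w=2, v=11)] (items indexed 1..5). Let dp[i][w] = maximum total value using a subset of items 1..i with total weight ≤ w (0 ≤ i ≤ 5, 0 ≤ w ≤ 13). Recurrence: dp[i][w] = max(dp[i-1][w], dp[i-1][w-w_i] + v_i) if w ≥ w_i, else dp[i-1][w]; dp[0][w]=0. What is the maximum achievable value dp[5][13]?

i\w   0   1   2   3   4   5   6   7   8   9  10  11  12  13
  0   0   0   0   0   0   0   0   0   0   0   0   0   0   0
  1   0  10  10  10  10  10  10  10  10  10  10  10  10  10
  2   0  10  10  10  10  10  10  10  10  10  16  16  16  16
  3   0  10  10  10  10  10  10  10  10  10  16  16  16  16
  4   0  10  10  10  10  10  10  10  10  10  20  20  20  20
  5   0  10  11  21  21  21  21  21  21  21  21  21  31  31

31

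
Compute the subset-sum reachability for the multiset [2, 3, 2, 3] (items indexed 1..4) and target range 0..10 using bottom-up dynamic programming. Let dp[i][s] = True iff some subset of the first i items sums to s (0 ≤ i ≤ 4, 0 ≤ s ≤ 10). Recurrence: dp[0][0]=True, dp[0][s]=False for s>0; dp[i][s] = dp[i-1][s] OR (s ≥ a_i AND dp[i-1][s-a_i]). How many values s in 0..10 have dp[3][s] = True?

i\s   0   1   2   3   4   5   6   7   8   9  10
  0   T   F   F   F   F   F   F   F   F   F   F
  1   T   F   T   F   F   F   F   F   F   F   F
  2   T   F   T   T   F   T   F   F   F   F   F
  3   T   F   T   T   T   T   F   T   F   F   F
  4   T   F   T   T   T   T   T   T   T   F   T

6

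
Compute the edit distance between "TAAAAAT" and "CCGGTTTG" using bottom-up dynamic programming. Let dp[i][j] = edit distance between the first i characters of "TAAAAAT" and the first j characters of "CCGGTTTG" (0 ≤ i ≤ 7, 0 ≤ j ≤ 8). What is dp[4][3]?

4

   ''  C  C  G  G  T  T  T  G
''  0  1  2  3  4  5  6  7  8
 T  1  1  2  3  4  4  5  6  7
 A  2  2  2  3  4  5  5  6  7
 A  3  3  3  3  4  5  6  6  7
 A  4  4  4  4  4  5  6  7  7
 A  5  5  5  5  5  5  6  7  8
 A  6  6  6  6  6  6  6  7  8
 T  7  7  7  7  7  6  6  6  7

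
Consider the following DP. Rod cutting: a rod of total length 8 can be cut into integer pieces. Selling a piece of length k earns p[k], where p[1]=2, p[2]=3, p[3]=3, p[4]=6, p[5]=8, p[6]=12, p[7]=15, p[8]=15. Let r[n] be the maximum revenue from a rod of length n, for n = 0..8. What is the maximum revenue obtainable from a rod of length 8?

17

   n    0    1    2    3    4    5    6    7    8
r[n]    0    2    4    6    8   10   12   15   17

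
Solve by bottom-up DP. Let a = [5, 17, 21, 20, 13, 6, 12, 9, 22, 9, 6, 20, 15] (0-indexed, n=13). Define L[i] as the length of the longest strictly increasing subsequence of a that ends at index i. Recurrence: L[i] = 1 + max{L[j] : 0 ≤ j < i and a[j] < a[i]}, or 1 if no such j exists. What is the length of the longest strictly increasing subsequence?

4

   i    0    1    2    3    4    5    6    7    8    9   10   11   12
a[i]    5   17   21   20   13    6   12    9   22    9    6   20   15
L[i]    1    2    3    3    2    2    3    3    4    3    2    4    4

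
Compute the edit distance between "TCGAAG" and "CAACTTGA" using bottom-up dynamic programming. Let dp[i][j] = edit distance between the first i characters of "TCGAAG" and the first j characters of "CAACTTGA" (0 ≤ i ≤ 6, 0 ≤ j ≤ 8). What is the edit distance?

6

   ''  C  A  A  C  T  T  G  A
''  0  1  2  3  4  5  6  7  8
 T  1  1  2  3  4  4  5  6  7
 C  2  1  2  3  3  4  5  6  7
 G  3  2  2  3  4  4  5  5  6
 A  4  3  2  2  3  4  5  6  5
 A  5  4  3  2  3  4  5  6  6
 G  6  5  4  3  3  4  5  5  6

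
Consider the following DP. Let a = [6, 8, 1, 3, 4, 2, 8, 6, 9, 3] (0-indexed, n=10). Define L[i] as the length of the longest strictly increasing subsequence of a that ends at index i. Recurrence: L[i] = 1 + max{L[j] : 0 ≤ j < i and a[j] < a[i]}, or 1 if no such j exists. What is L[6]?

   i    0    1    2    3    4    5    6    7    8    9
a[i]    6    8    1    3    4    2    8    6    9    3
L[i]    1    2    1    2    3    2    4    4    5    3

4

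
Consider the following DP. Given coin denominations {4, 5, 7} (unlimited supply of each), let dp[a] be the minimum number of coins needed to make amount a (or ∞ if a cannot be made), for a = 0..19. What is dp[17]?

3

 a  0  1  2  3  4  5  6  7  8  9 10 11 12 13 14 15 16 17 18 19
dp  0  -  -  -  1  1  -  1  2  2  2  2  2  3  2  3  3  3  3  3
(- denotes ∞ / unreachable)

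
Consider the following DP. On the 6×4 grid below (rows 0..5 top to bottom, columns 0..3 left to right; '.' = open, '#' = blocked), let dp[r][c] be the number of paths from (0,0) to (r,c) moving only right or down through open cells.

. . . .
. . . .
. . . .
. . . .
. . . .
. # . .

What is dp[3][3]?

r\c   0   1   2   3
  0   1   1   1   1
  1   1   2   3   4
  2   1   3   6  10
  3   1   4  10  20
  4   1   5  15  35
  5   1   0  15  50

20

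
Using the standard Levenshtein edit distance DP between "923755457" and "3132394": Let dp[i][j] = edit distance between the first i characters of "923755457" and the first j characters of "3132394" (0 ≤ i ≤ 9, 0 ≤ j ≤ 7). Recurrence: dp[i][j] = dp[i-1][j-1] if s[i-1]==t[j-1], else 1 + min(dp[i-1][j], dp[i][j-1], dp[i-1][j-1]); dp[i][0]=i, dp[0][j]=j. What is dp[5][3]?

   ''  3  1  3  2  3  9  4
''  0  1  2  3  4  5  6  7
 9  1  1  2  3  4  5  5  6
 2  2  2  2  3  3  4  5  6
 3  3  2  3  2  3  3  4  5
 7  4  3  3  3  3  4  4  5
 5  5  4  4  4  4  4  5  5
 5  6  5  5  5  5  5  5  6
 4  7  6  6  6  6  6  6  5
 5  8  7  7  7  7  7  7  6
 7  9  8  8  8  8  8  8  7

4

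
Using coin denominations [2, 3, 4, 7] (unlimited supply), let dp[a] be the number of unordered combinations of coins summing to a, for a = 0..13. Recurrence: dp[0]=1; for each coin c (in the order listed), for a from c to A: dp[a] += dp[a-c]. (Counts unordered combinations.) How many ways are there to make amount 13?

after  coin     0     1     2     3     4     5     6     7     8     9    10    11    12    13
          2     1     0     1     0     1     0     1     0     1     0     1     0     1     0
          3     1     0     1     1     1     1     2     1     2     2     2     2     3     2
          4     1     0     1     1     2     1     3     2     4     3     5     4     7     5
          7     1     0     1     1     2     1     3     3     4     4     6     6     8     8

8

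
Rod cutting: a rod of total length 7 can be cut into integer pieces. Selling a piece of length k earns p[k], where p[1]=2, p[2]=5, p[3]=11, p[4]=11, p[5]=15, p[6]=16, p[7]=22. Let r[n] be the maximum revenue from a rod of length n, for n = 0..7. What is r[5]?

   n    0    1    2    3    4    5    6    7
r[n]    0    2    5   11   13   16   22   24

16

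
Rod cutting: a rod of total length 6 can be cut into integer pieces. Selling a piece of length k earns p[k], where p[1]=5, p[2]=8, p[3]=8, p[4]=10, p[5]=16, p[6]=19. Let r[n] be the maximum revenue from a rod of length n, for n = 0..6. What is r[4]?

   n    0    1    2    3    4    5    6
r[n]    0    5   10   15   20   25   30

20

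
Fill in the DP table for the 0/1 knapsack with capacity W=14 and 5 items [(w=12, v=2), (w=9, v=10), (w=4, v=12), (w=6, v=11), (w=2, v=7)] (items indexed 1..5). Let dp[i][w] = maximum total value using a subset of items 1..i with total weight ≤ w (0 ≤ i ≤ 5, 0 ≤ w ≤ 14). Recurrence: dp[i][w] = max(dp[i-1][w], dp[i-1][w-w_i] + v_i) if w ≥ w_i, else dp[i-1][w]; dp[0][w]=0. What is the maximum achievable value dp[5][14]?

i\w   0   1   2   3   4   5   6   7   8   9  10  11  12  13  14
  0   0   0   0   0   0   0   0   0   0   0   0   0   0   0   0
  1   0   0   0   0   0   0   0   0   0   0   0   0   2   2   2
  2   0   0   0   0   0   0   0   0   0  10  10  10  10  10  10
  3   0   0   0   0  12  12  12  12  12  12  12  12  12  22  22
  4   0   0   0   0  12  12  12  12  12  12  23  23  23  23  23
  5   0   0   7   7  12  12  19  19  19  19  23  23  30  30  30

30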